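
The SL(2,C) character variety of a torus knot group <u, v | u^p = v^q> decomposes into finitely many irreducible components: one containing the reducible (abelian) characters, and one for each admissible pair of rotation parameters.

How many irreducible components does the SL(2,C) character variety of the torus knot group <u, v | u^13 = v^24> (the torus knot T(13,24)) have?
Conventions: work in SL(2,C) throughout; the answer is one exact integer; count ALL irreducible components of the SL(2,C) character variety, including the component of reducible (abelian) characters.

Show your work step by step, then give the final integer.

139

Gamma = < u, v | u^13 = v^24 > (torus knot T(13,24)); the central element u^13 = v^24 acts as +I or -I in any irreducible SL(2,C) representation.
This locks tr(u) to 2*cos(pi*alpha/13), alpha in 1..12, and tr(v) to 2*cos(pi*beta/24), beta in 1..23, on each component of irreducible characters.
u^13 = (-1)^alpha I and v^24 = (-1)^beta I must agree, so alpha and beta have equal parity.
Enumerate parity-matched pairs: 6*12 odd-odd plus 6*11 even-even gives 138.
That is 138 components of irreducible characters, and with the reducible (abelian) component the total is 139.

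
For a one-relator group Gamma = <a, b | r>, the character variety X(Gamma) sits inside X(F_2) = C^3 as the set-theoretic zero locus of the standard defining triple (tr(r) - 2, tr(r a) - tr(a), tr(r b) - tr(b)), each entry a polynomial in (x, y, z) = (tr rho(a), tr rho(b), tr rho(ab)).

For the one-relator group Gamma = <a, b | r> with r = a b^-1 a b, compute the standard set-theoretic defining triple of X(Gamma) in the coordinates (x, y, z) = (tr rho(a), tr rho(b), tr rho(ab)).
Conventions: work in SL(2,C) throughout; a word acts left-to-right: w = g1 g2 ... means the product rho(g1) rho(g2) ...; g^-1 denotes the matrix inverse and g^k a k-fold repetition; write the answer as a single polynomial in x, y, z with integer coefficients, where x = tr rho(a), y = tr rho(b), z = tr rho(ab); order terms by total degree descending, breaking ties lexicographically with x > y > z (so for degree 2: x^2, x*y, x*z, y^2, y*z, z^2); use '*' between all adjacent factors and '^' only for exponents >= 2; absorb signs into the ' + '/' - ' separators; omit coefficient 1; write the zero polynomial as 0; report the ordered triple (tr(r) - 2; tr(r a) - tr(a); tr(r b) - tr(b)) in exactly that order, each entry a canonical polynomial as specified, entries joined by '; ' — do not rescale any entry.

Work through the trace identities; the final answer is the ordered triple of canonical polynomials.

tr(a b a) = tr(a) tr(b a) - tr(b) = x*z - y
tr(a b a b) = tr(b a) tr(b a) - tr(1)   [split at repeated b] = z^2 - 2
tr(a b^-1 a b) = tr(a b a) tr(b) - tr(a b a b) = x*y*z - y^2 - z^2 + 2
tr(a b a^2) = tr(a) tr(b a^2) - tr(b a)   [square of a] = x^2*z - x*y - z
tr(b a b) = tr(b) tr(a b) - tr(a)   [square of b] = y*z - x
and tr(a b a^2 b) = tr(a) tr(b a b a) - tr(b a b)   [square of a] = x*z^2 - y*z - x
next, tr(a b^-1 a b a) = tr(a b a^2) tr(b) - tr(a b a^2 b)   [inverse elimination on b] = x^2*y*z - x*y^2 - x*z^2 + x
and tr(a^2) = tr(a) tr(a) - tr(1) = x^2 - 2
next, tr(a b^2 a) = tr(b) tr(a^2 b) - tr(a^2) = x*y*z - x^2 - y^2 + 2
tr(a b^2 a b) = tr(b) tr(a b a b) - tr(a b a) = y*z^2 - x*z - y
and tr(a b^-1 a b^2) = tr(a b^2 a) tr(b) - tr(a b^2 a b) = x*y^2*z - x^2*y - y^3 - y*z^2 + x*z + 3*y
assemble the triple (tr(r) - 2; tr(r a) - x; tr(r b) - y)

x*y*z - y^2 - z^2; x^2*y*z - x*y^2 - x*z^2; x*y^2*z - x^2*y - y^3 - y*z^2 + x*z + 2*y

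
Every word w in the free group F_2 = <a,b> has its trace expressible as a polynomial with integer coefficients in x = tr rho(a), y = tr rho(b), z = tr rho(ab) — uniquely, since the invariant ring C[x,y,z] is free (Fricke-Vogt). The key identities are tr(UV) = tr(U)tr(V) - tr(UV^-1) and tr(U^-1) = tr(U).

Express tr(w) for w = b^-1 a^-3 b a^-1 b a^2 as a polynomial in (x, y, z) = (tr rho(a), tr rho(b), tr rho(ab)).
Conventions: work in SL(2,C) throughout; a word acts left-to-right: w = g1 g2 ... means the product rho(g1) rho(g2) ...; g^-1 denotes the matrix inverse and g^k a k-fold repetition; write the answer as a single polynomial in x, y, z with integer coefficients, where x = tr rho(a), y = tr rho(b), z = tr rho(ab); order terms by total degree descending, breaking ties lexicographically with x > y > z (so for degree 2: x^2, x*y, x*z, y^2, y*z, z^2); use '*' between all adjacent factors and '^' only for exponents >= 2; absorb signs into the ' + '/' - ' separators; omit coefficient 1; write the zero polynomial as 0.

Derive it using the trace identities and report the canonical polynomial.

-x^5*y^2*z + x^6*y + x^4*y^3 + 2*x^4*y*z^2 - x^5*z - x^3*z^3 - 5*x^4*y - x^2*y^3 - 2*x^2*y*z^2 + 5*x^3*z + x*y^2*z + x*z^3 + 5*x^2*y - 5*x*z - y

tr(b^2 a) = tr(b)*tr(a b) - tr(a) = y*z - x
tr(b^2) = tr(b)*tr(b) - tr(1) = y^2 - 2
tr(b a^2 b) = tr(a)*tr(b^2 a) - tr(b^2) = x*y*z - x^2 - y^2 + 2
tr(b a^2) = tr(a)*tr(b a) - tr(b) = x*z - y
tr(b^2 a^2 b) = tr(b)*tr(b a^2 b) - tr(b a^2) = x*y^2*z - x^2*y - y^3 - x*z + 3*y
tr(b a b a) = tr(a b)*tr(a b) - tr(1) = z^2 - 2
tr(a^2 b a b) = tr(a)*tr(b a b a) - tr(b a b) = x*z^2 - y*z - x
tr(a^2 b a) = tr(a)*tr(b a^2) - tr(b a) = x^2*z - x*y - z
tr(b^2 a^2 b a) = tr(b)*tr(a^2 b a b) - tr(a^2 b a) = x*y*z^2 - x^2*z - y^2*z + z
tr(a^-1 b^2 a^2 b) = tr(b^2 a^2 b)*tr(a) - tr(b^2 a^2 b a) = x^2*y^2*z - x^3*y - x*y^3 - x*y*z^2 + y^2*z + 3*x*y - z
tr(b a^2 b^-1 a^-1 b) = tr(a^-1 b^2 a^2)*tr(b) - tr(a^-1 b^2 a^2 b) = -x^2*y^2*z + x^3*y + x*y^3 + x*y*z^2 - 4*x*y + z
tr(b^2 a b a) = tr(b)*tr(a b a b) - tr(a b a) = y*z^2 - x*z - y
tr(b^2 a b) = tr(b)*tr(a b^2) - tr(a b) = y^2*z - x*y - z
tr(b a b a^2 b) = tr(a)*tr(b^2 a b a) - tr(b^2 a b) = x*y*z^2 - x^2*z - y^2*z + z
tr(b a b a b a) = tr(a b)*tr(a b a b) - tr(a^-1 b^-1) = z^3 - 3*z
tr(b a b a^2 b a) = tr(a)*tr(b a b a b a) - tr(b a b a b) = x*z^3 - y*z^2 - 2*x*z + y
tr(a^-1 b a b a^2 b) = tr(b a b a^2 b)*tr(a) - tr(b a b a^2 b a) = x^2*y*z^2 - x^3*z - x*y^2*z - x*z^3 + y*z^2 + 3*x*z - y
tr(b a^2 b^-1 a^-1 b a) = tr(a^-1 b a b a^2)*tr(b) - tr(a^-1 b a b a^2 b) = -x^2*y*z^2 + x^3*z + x*y^2*z + x*z^3 - 3*x*z - y
tr(a^-1 b a^-1 b a^2 b^-1) = tr(b a^2 b^-1 a^-1 b)*tr(a) - tr(b a^2 b^-1 a^-1 b a) = -x^3*y^2*z + x^4*y + x^2*y^3 + 2*x^2*y*z^2 - x^3*z - x*y^2*z - x*z^3 - 4*x^2*y + 4*x*z + y
tr(a^-2 b a^-1 b a^2 b^-1) = tr(a^-1 b a^-1 b a^2 b^-1)*tr(a) - tr(a^-1 b a^-1 b a^2 b^-1 a) = -x^4*y^2*z + x^5*y + x^3*y^3 + 2*x^3*y*z^2 - x^4*z - x^2*y^2*z - x^2*z^3 - 4*x^3*y + 4*x^2*z + x*y - z
tr(b^-1 a^-3 b a^-1 b a^2) = tr(a^-2 b a^-1 b a^2 b^-1)*tr(a) - tr(a^-2 b a^-1 b a^2 b^-1 a) = -x^5*y^2*z + x^6*y + x^4*y^3 + 2*x^4*y*z^2 - x^5*z - x^3*z^3 - 5*x^4*y - x^2*y^3 - 2*x^2*y*z^2 + 5*x^3*z + x*y^2*z + x*z^3 + 5*x^2*y - 5*x*z - y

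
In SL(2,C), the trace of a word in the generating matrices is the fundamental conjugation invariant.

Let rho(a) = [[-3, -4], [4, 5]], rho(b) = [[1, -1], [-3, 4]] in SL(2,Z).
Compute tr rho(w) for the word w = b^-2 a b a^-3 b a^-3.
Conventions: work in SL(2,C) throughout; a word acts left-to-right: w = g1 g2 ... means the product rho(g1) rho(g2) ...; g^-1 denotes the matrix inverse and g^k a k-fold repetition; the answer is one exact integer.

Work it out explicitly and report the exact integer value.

-332398

rho(b^-1) = [[4, 1], [3, 1]]
... * rho(b^-1) = [[4, 1], [3, 1]]  ->  [[19, 5], [15, 4]]
... * rho(a) = [[-3, -4], [4, 5]]  ->  [[-37, -51], [-29, -40]]
... * rho(b) = [[1, -1], [-3, 4]]  ->  [[116, -167], [91, -131]]
... * rho(a^-1) = [[5, 4], [-4, -3]]  ->  [[1248, 965], [979, 757]]
... * rho(a^-1) = [[5, 4], [-4, -3]]  ->  [[2380, 2097], [1867, 1645]]
... * rho(a^-1) = [[5, 4], [-4, -3]]  ->  [[3512, 3229], [2755, 2533]]
... * rho(b) = [[1, -1], [-3, 4]]  ->  [[-6175, 9404], [-4844, 7377]]
... * rho(a^-1) = [[5, 4], [-4, -3]]  ->  [[-68491, -52912], [-53728, -41507]]
... * rho(a^-1) = [[5, 4], [-4, -3]]  ->  [[-130807, -115228], [-102612, -90391]]
... * rho(a^-1) = [[5, 4], [-4, -3]]  ->  [[-193123, -177544], [-151496, -139275]]
tr = -193123 + -139275 = -332398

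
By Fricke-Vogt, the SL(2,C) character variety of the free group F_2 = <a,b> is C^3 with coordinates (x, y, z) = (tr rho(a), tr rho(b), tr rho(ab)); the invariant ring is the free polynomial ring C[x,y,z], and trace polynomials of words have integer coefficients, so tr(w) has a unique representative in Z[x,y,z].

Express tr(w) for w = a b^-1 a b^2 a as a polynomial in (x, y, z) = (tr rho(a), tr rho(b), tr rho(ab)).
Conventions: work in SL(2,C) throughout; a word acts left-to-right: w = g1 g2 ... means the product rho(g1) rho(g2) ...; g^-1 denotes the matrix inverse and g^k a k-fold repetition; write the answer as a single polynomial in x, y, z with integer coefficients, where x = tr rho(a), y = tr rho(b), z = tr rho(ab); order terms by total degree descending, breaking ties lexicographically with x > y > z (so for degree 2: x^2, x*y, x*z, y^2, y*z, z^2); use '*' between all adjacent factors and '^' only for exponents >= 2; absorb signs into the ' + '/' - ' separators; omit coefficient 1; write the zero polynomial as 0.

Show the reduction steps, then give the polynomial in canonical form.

trace(b a^2) = trace(a) * trace(b a) - trace(b) = x*z - y
reduce: trace(a^3 b) = trace(a) * trace(b a^2) - trace(b a) = x^2*z - x*y - z
so trace(a^2) = trace(a) * trace(a) - trace(1) = x^2 - 2
so trace(a^3) = trace(a) * trace(a^2) - trace(a) = x^3 - 3*x
trace(a b^2 a^2) = trace(b) * trace(a^3 b) - trace(a^3) = x^2*y*z - x^3 - x*y^2 - y*z + 3*x
so trace(a b a b) = trace(a b) * trace(a b) - trace(1)   [split at repeated a] = z^2 - 2
trace(b a b^2 a) = trace(b) * trace(a b a b) - trace(a b a) = y*z^2 - x*z - y
trace(a b^2) = trace(b) * trace(a b) - trace(a) = y*z - x
trace(b a b^2) = trace(b) * trace(a b^2) - trace(a b) = y^2*z - x*y - z
trace(a b^2 a^2 b) = trace(a) * trace(b a b^2 a) - trace(b a b^2) = x*y*z^2 - x^2*z - y^2*z + z
reduce: trace(a b^-1 a b^2 a) = trace(a b^2 a^2) * trace(b) - trace(a b^2 a^2 b) = x^2*y^2*z - x^3*y - x*y^3 - x*y*z^2 + x^2*z + 3*x*y - z

x^2*y^2*z - x^3*y - x*y^3 - x*y*z^2 + x^2*z + 3*x*y - z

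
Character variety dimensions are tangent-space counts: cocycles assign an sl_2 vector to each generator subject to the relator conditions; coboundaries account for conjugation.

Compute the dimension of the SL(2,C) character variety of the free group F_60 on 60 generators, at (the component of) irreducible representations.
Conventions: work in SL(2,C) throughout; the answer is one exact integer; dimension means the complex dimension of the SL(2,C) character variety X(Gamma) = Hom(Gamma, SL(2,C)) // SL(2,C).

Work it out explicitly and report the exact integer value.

177

Gamma = F_60 has 60 generators and no relators.
So Z^1 = (sl_2)^60 in full: dim Z^1 = 180.
At an irreducible rho the centralizer of the image in sl_2 is 0, so the coboundary map sl_2 -> Z^1 is injective: dim B^1 = 3.
dim H^1 = 180 - 3 = 177, which is dim X.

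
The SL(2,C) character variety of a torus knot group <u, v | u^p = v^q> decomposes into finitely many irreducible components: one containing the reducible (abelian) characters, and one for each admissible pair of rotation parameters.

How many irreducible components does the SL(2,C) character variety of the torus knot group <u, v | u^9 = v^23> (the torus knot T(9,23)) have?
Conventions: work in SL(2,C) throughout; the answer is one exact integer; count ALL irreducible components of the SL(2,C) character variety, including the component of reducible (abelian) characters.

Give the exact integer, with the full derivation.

89

Gamma = < u, v | u^9 = v^23 > (torus knot T(9,23)); the central element u^9 = v^23 acts as +I or -I in any irreducible SL(2,C) representation.
On an irreducible component, tr(u) is locked at 2*cos(pi*alpha/9) for some alpha in 1..8, and tr(v) at 2*cos(pi*beta/23) for some beta in 1..22.
u^9 = (-1)^alpha I and v^23 = (-1)^beta I must agree, so alpha and beta have equal parity.
Enumerate parity-matched pairs: 4*11 odd-odd plus 4*11 even-even gives 88.
Total: 88 irreducible-character components + 1 reducible (abelian) component = 89.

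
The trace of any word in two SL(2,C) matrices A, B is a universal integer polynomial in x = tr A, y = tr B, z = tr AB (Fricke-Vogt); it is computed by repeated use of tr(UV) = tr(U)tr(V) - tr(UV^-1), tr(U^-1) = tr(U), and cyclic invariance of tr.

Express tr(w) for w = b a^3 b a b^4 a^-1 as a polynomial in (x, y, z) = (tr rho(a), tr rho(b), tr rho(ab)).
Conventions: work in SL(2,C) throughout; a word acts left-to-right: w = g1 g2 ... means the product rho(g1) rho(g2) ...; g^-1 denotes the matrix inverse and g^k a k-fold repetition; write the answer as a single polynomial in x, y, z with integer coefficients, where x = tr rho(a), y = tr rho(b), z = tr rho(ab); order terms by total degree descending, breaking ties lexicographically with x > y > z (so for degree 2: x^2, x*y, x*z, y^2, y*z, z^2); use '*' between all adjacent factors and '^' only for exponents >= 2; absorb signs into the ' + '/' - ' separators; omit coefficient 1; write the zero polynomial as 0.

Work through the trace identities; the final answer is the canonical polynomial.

tr(a b a b) = tr(b a) * tr(b a) - tr(1) = z^2 - 2
tr(a b a) = tr(a) * tr(b a) - tr(b) = x*z - y
tr(b a b^2 a) = tr(b) * tr(a b a b) - tr(a b a) = y*z^2 - x*z - y
tr(b a b) = tr(b) * tr(a b) - tr(a) = y*z - x
tr(b a b^2) = tr(b) * tr(b a b) - tr(b a) = y^2*z - x*y - z
reduce: tr(b a^2 b a b) = tr(a) * tr(b a b^2 a) - tr(b a b^2) = x*y*z^2 - x^2*z - y^2*z + z
tr(b a^2 b a) = tr(a) * tr(b a b a) - tr(b a b) = x*z^2 - y*z - x
reduce: tr(b a^2 b a b^2) = tr(b) * tr(b a^2 b a b) - tr(b a^2 b a) = x*y^2*z^2 - x^2*y*z - y^3*z - x*z^2 + 2*y*z + x
tr(a^2 b a b^4) = tr(b) * tr(b a^2 b a b^2) - tr(b a^2 b a b) = x*y^3*z^2 - x^2*y^2*z - y^4*z - 2*x*y*z^2 + x^2*z + 3*y^2*z + x*y - z
tr(a b a b^5 a) = tr(b) * tr(a^2 b a b^4) - tr(a^2 b a b^3) = x*y^4*z^2 - x^2*y^3*z - y^5*z - 3*x*y^2*z^2 + 2*x^2*y*z + 4*y^3*z + x*y^2 + x*z^2 - 3*y*z - x
reduce: tr(a b a b^3) = tr(b) * tr(a b a b^2) - tr(a b a b) = y^2*z^2 - x*y*z - y^2 - z^2 + 2
tr(b a b a b^3) = tr(b) * tr(a b a b^3) - tr(a b a b^2) = y^3*z^2 - x*y^2*z - y^3 - 2*y*z^2 + x*z + 3*y
tr(a b a b^5) = tr(b) * tr(b a b a b^3) - tr(b a b a b^2) = y^4*z^2 - x*y^3*z - y^4 - 3*y^2*z^2 + 2*x*y*z + 4*y^2 + z^2 - 2
tr(b a^3 b a b^4) = tr(a) * tr(a b a b^5 a) - tr(a b a b^5) = x^2*y^4*z^2 - x^3*y^3*z - x*y^5*z - 3*x^2*y^2*z^2 - y^4*z^2 + 2*x^3*y*z + 5*x*y^3*z + x^2*y^2 + x^2*z^2 + y^4 + 3*y^2*z^2 - 5*x*y*z - x^2 - 4*y^2 - z^2 + 2
reduce: tr(a b a b a b) = tr(a b a b) * tr(a b) - tr(b a) = z^3 - 3*z
reduce: tr(b a b^2 a b a) = tr(b) * tr(a b a b a b) - tr(a b a b a) = y*z^3 - x*z^2 - 2*y*z + x
reduce: tr(a^2) = tr(a) * tr(a) - tr(1) = x^2 - 2
tr(a b^2 a) = tr(b) * tr(a^2 b) - tr(a^2) = x*y*z - x^2 - y^2 + 2
reduce: tr(b a b^2 a b) = tr(b) * tr(a b^2 a b) - tr(a b^2 a) = y^2*z^2 - 2*x*y*z + x^2 - 2
tr(a b a b^2 a b a) = tr(a) * tr(b a b^2 a b a) - tr(b a b^2 a b) = x*y*z^3 - x^2*z^2 - y^2*z^2 + 2
tr(b a b a^3 b a b) = tr(a) * tr(a b a b^2 a b a) - tr(a b a b^2 a b) = x^2*y*z^3 - x^3*z^2 - x*y^2*z^2 - y*z^3 + x*z^2 + 2*y*z + x
tr(a b a b a b a) = tr(a) * tr(b a b a b a) - tr(b a b a b) = x*z^3 - y*z^2 - 2*x*z + y
so tr(b a b a^3 b a) = tr(a) * tr(a b a b a b a) - tr(a b a b a b) = x^2*z^3 - x*y*z^2 - 2*x^2*z - z^3 + x*y + 3*z
tr(b a b a^3 b a b^2) = tr(b) * tr(b a b a^3 b a b) - tr(b a b a^3 b a) = x^2*y^2*z^3 - x^3*y*z^2 - x*y^3*z^2 - x^2*z^3 - y^2*z^3 + 2*x*y*z^2 + 2*x^2*z + 2*y^2*z + z^3 - 3*z
reduce: tr(b a^3 b a b^4 a) = tr(b) * tr(b a b a^3 b a b^2) - tr(b a b a^3 b a b) = x^2*y^3*z^3 - x^3*y^2*z^2 - x*y^4*z^2 - 2*x^2*y*z^3 - y^3*z^3 + x^3*z^2 + 3*x*y^2*z^2 + 2*x^2*y*z + 2*y^3*z + 2*y*z^3 - x*z^2 - 5*y*z - x
tr(b a^3 b a b^4 a^-1) = tr(b a^3 b a b^4) * tr(a) - tr(b a^3 b a b^4 a) = x^3*y^4*z^2 - x^4*y^3*z - x^2*y^5*z - x^2*y^3*z^3 - 2*x^3*y^2*z^2 + 2*x^4*y*z + 5*x^2*y^3*z + 2*x^2*y*z^3 + y^3*z^3 + x^3*y^2 + x*y^4 - 7*x^2*y*z - 2*y^3*z - 2*y*z^3 - x^3 - 4*x*y^2 + 5*y*z + 3*x

x^3*y^4*z^2 - x^4*y^3*z - x^2*y^5*z - x^2*y^3*z^3 - 2*x^3*y^2*z^2 + 2*x^4*y*z + 5*x^2*y^3*z + 2*x^2*y*z^3 + y^3*z^3 + x^3*y^2 + x*y^4 - 7*x^2*y*z - 2*y^3*z - 2*y*z^3 - x^3 - 4*x*y^2 + 5*y*z + 3*x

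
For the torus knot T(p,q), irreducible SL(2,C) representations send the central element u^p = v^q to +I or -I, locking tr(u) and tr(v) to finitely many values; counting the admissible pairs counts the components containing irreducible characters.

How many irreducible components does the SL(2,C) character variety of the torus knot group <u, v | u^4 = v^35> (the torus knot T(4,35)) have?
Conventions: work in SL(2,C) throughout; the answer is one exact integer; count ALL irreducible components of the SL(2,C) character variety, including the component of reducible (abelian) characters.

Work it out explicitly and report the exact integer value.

In the torus knot group T(4,35), u^4 = v^35 is central, so an irreducible representation sends it to +I or -I (Schur).
On an irreducible component, tr(u) is locked at 2*cos(pi*alpha/4) for some alpha in 1..3, and tr(v) at 2*cos(pi*beta/35) for some beta in 1..34.
Consistency of u^4 = (-1)^alpha I with v^35 = (-1)^beta I forces alpha = beta (mod 2).
count pairs: odd alpha (2 choices) x odd beta (17), plus even alpha (1) x even beta (17): 2*17 + 1*17 = 51.
components with irreducible characters: 51; plus the single component of reducible (abelian) characters: total 52.

52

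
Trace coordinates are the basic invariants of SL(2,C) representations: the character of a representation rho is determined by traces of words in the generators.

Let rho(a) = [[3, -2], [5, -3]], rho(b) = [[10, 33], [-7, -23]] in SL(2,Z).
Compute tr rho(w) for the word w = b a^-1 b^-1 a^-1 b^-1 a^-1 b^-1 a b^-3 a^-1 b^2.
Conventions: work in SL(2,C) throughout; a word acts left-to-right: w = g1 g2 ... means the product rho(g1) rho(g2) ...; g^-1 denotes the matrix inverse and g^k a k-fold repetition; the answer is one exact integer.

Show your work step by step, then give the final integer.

46963183300816214

rho(b) = [[10, 33], [-7, -23]]
... * rho(a^-1) = [[-3, 2], [-5, 3]]  ->  [[-195, 119], [136, -83]]
... * rho(b^-1) = [[-23, -33], [7, 10]]  ->  [[5318, 7625], [-3709, -5318]]
... * rho(a^-1) = [[-3, 2], [-5, 3]]  ->  [[-54079, 33511], [37717, -23372]]
... * rho(b^-1) = [[-23, -33], [7, 10]]  ->  [[1478394, 2119717], [-1031095, -1478381]]
... * rho(a^-1) = [[-3, 2], [-5, 3]]  ->  [[-15033767, 9315939], [10485190, -6497333]]
... * rho(b^-1) = [[-23, -33], [7, 10]]  ->  [[410988214, 589273701], [-286640701, -410984600]]
... * rho(a) = [[3, -2], [5, -3]]  ->  [[4179333147, -2589797531], [-2914845103, 1806235202]]
... * rho(b^-1) = [[-23, -33], [7, 10]]  ->  [[-114253245098, -163815969161], [79685083783, 114252240419]]
... * rho(b^-1) = [[-23, -33], [7, 10]]  ->  [[1481112853127, 2132197396624], [-1032991244076, -1487085360649]]
... * rho(b^-1) = [[-23, -33], [7, 10]]  ->  [[-19140213845553, -27554750186951], [13349201089205, 19217857448018]]
... * rho(a^-1) = [[-3, 2], [-5, 3]]  ->  [[195194392471414, -120944678251959], [-136136890507705, 84351974522464]]
... * rho(b) = [[10, 33], [-7, -23]]  ->  [[2798556672477853, 9223142551351719], [-1951832726734298, -6432612800770937]]
... * rho(b) = [[10, 33], [-7, -23]]  ->  [[-36576431134683503, -119779908489320388], [25509962338053579, 83539614435499717]]
tr = -36576431134683503 + 83539614435499717 = 46963183300816214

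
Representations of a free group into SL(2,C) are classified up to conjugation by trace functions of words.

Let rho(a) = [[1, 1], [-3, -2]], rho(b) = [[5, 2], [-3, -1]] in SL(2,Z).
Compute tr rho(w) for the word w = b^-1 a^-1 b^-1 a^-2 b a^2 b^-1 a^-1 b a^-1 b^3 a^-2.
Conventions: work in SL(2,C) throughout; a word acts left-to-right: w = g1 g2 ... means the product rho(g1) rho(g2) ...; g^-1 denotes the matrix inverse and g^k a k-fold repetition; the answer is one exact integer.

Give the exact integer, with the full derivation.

4925

rho(b^-1) = [[-1, -2], [3, 5]]
... * rho(a^-1) = [[-2, -1], [3, 1]]  ->  [[-4, -1], [9, 2]]
... * rho(b^-1) = [[-1, -2], [3, 5]]  ->  [[1, 3], [-3, -8]]
... * rho(a^-1) = [[-2, -1], [3, 1]]  ->  [[7, 2], [-18, -5]]
... * rho(a^-1) = [[-2, -1], [3, 1]]  ->  [[-8, -5], [21, 13]]
... * rho(b) = [[5, 2], [-3, -1]]  ->  [[-25, -11], [66, 29]]
... * rho(a) = [[1, 1], [-3, -2]]  ->  [[8, -3], [-21, 8]]
... * rho(a) = [[1, 1], [-3, -2]]  ->  [[17, 14], [-45, -37]]
... * rho(b^-1) = [[-1, -2], [3, 5]]  ->  [[25, 36], [-66, -95]]
... * rho(a^-1) = [[-2, -1], [3, 1]]  ->  [[58, 11], [-153, -29]]
... * rho(b) = [[5, 2], [-3, -1]]  ->  [[257, 105], [-678, -277]]
... * rho(a^-1) = [[-2, -1], [3, 1]]  ->  [[-199, -152], [525, 401]]
... * rho(b) = [[5, 2], [-3, -1]]  ->  [[-539, -246], [1422, 649]]
... * rho(b) = [[5, 2], [-3, -1]]  ->  [[-1957, -832], [5163, 2195]]
... * rho(b) = [[5, 2], [-3, -1]]  ->  [[-7289, -3082], [19230, 8131]]
... * rho(a^-1) = [[-2, -1], [3, 1]]  ->  [[5332, 4207], [-14067, -11099]]
... * rho(a^-1) = [[-2, -1], [3, 1]]  ->  [[1957, -1125], [-5163, 2968]]
tr = 1957 + 2968 = 4925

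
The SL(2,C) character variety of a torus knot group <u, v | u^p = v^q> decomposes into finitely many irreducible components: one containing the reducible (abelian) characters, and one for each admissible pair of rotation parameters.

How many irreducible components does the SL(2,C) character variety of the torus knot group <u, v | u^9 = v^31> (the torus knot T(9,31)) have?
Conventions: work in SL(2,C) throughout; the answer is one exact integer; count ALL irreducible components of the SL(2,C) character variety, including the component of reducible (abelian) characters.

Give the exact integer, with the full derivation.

121

In the torus knot group T(9,31), u^9 = v^31 is central, so an irreducible representation sends it to +I or -I (Schur).
So on each irreducible component the traces are pinned: tr(u) = 2*cos(pi*alpha/9) with 1 <= alpha <= 8, tr(v) = 2*cos(pi*beta/31) with 1 <= beta <= 30.
Consistency of u^9 = (-1)^alpha I with v^31 = (-1)^beta I forces alpha = beta (mod 2).
Counting: 4 odd alphas x 15 odd betas + 4 even alphas x 15 even betas = 60 + 60 = 120.
Total: 120 irreducible-character components + 1 reducible (abelian) component = 121.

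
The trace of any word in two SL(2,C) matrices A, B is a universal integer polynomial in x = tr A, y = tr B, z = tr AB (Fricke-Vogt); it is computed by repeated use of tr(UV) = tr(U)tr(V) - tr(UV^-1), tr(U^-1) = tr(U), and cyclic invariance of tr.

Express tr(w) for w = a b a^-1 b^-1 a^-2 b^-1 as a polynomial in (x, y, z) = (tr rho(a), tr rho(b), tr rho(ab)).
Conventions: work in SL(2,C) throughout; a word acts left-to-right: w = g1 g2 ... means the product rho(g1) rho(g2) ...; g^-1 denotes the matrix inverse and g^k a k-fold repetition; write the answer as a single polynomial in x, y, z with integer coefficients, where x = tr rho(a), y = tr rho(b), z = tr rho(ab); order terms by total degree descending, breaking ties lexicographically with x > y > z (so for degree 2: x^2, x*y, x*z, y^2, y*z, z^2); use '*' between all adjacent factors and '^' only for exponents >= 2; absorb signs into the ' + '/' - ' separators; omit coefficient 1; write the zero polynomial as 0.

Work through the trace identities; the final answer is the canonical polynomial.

and tr(a^-1) = tr(a) = x
and tr(a^-1 b) = tr(b) tr(a) - tr(b a) = x*y - z
next, tr(a^-1 b^-1) = tr(a^-1) tr(b) - tr(a^-1 b) = z
tr(a b a) = tr(a) tr(b a) - tr(b) = x*z - y
and tr(a b a b) = tr(a b) tr(a b) - tr(1) = z^2 - 2
tr(a b a b^-1) = tr(a b a) tr(b) - tr(a b a b) = x*y*z - y^2 - z^2 + 2
tr(b^-1 a b a b^-1) = tr(a b a b^-1) tr(b) - tr(a b a) = x*y^2*z - y^3 - y*z^2 - x*z + 3*y
and tr(a b a^2) = tr(a) tr(b a^2) - tr(b a) = x^2*z - x*y - z
tr(b a b) = tr(b) tr(a b) - tr(a) = y*z - x
and tr(a b a^2 b) = tr(a) tr(b a b a) - tr(b a b) = x*z^2 - y*z - x
and tr(a b^-1 a b a) = tr(a b a^2) tr(b) - tr(a b a^2 b) = x^2*y*z - x*y^2 - x*z^2 + x
next, tr(a b a b a b) = tr(b a) tr(b a b a) - tr(b^-1 a^-1) = z^3 - 3*z
and tr(a b^-1 a b a b) = tr(a b a b a) tr(b) - tr(a b a b a b) = x*y*z^2 - y^2*z - z^3 - x*y + 3*z
tr(b^-1 a b a b^-1 a) = tr(a b^-1 a b a) tr(b) - tr(a b^-1 a b a b) = x^2*y^2*z - x*y^3 - 2*x*y*z^2 + y^2*z + z^3 + 2*x*y - 3*z
and tr(b^-1 a b a b^-1 a^-1) = tr(b^-1 a b a b^-1) tr(a) - tr(b^-1 a b a b^-1 a) = x*y*z^2 - x^2*z - y^2*z - z^3 + x*y + 3*z
next, tr(b^-1 a^-2 b^-1 a b a) = tr(b^-1 a b a b^-1 a^-1) tr(a) - tr(b^-1 a b a b^-1) = x^2*y*z^2 - x^3*z - 2*x*y^2*z - x*z^3 + x^2*y + y^3 + y*z^2 + 4*x*z - 3*y
tr(a b a^-1 b^-1 a^-2 b^-1) = tr(b^-1 a^-2 b^-1 a b) tr(a) - tr(b^-1 a^-2 b^-1 a b a) = -x^2*y*z^2 + x^3*z + 2*x*y^2*z + x*z^3 - x^2*y - y^3 - y*z^2 - 3*x*z + 3*y

-x^2*y*z^2 + x^3*z + 2*x*y^2*z + x*z^3 - x^2*y - y^3 - y*z^2 - 3*x*z + 3*y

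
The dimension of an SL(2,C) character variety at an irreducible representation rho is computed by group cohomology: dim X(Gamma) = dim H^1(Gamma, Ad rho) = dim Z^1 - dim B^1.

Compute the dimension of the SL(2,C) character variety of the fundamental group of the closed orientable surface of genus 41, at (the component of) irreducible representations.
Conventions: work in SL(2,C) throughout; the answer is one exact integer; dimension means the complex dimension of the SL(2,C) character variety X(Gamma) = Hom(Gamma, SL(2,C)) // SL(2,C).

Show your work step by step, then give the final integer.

240

The genus-41 surface group: 2g = 82 generators, one relator prod [a_i, b_i].
Before the relator condition, cocycle space has dim 3*82 = 246.
d_2 is surjective at irreducible rho (its cokernel H^2 is dual to H^0 = 0), so dim Z^1 = 246 - 3 = 243.
Coboundaries contribute dim B^1 = 3 (injective at irreducible rho).
Hence dim X = 243 - 3 = 240.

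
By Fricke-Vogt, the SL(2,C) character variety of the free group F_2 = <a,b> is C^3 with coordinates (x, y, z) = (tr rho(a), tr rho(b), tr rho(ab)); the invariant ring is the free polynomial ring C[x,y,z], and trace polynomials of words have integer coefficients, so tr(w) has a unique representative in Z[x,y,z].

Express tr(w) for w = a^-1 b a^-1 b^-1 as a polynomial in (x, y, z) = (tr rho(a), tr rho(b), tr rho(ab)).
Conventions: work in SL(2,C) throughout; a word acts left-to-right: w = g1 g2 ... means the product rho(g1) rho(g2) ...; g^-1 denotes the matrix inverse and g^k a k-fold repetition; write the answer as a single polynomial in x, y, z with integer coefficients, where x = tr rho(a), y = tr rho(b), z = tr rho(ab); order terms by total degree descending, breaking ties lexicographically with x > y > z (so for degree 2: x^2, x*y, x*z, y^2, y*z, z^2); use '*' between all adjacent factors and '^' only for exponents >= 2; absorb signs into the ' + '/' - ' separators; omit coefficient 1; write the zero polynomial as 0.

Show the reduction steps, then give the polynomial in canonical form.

trace(a^-1 b) = trace(b) trace(a) - trace(b a)   [inverse elimination on a] = x*y - z
use: trace(a^-1 b a^-1) = trace(a^-1 b) trace(a) - trace(a^-1 b a)   [inverse elimination on a] = x^2*y - x*z - y
trace(b^2) = trace(b) trace(b) - trace(1)   [square of b] = y^2 - 2
apply: trace(b^2 a) = trace(b) trace(a b) - trace(a)   [square of b] = y*z - x
trace(b a^-1 b) = trace(b^2) trace(a) - trace(b^2 a)   [inverse elimination on a] = x*y^2 - y*z - x
apply: trace(b a b a) = trace(b a) trace(b a) - trace(1)   [split at a repeated b] = z^2 - 2
trace(b a^-1 b a) = trace(b a b) trace(a) - trace(b a b a)   [inverse elimination on a] = x*y*z - x^2 - z^2 + 2
apply: trace(a^-1 b a^-1 b) = trace(b a^-1 b) trace(a) - trace(b a^-1 b a)   [inverse elimination on a] = x^2*y^2 - 2*x*y*z + z^2 - 2
use: trace(a^-1 b a^-1 b^-1) = trace(a^-1 b a^-1) trace(b) - trace(a^-1 b a^-1 b)   [inverse elimination on b] = x*y*z - y^2 - z^2 + 2

x*y*z - y^2 - z^2 + 2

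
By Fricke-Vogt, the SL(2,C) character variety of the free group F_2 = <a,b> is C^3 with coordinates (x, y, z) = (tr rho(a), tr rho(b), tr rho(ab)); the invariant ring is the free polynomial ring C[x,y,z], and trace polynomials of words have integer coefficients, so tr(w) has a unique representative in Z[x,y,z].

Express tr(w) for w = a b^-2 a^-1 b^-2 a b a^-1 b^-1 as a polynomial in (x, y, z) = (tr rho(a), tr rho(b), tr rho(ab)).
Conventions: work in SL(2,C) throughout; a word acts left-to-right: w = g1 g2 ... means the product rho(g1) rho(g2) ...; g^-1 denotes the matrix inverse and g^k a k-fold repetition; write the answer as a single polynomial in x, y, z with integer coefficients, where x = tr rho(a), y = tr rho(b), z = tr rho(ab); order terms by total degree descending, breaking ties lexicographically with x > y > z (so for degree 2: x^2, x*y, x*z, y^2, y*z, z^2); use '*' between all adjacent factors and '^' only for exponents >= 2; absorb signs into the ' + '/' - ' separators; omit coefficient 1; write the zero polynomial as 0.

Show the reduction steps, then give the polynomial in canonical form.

-x^2*y^4*z^2 + 2*x^3*y^3*z + x*y^5*z + 2*x*y^3*z^3 - x^4*y^2 - x^2*y^4 - 2*x^2*y^2*z^2 - y^4*z^2 - y^2*z^4 - 3*x*y^3*z + 3*x^2*y^2 + 3*y^2*z^2 - x*y*z + x^2 + y^2 + z^2 - 2

and tr(a^2) = tr(a) * tr(a) - tr(1) = x^2 - 2
next, tr(a^2 b) = tr(a) * tr(b a) - tr(b) = x*z - y
tr(a^2 b^-1) = tr(a^2) * tr(b) - tr(a^2 b) = x^2*y - x*z - y
tr(a^2 b^-2) = tr(a^2 b^-1) * tr(b) - tr(a^2) = x^2*y^2 - x*y*z - x^2 - y^2 + 2
tr(b^-1 a^2 b^-2) = tr(a^2 b^-2) * tr(b) - tr(a^2 b^-1) = x^2*y^3 - x*y^2*z - 2*x^2*y - y^3 + x*z + 3*y
tr(a^3) = tr(a) * tr(a^2) - tr(a) = x^3 - 3*x
next, tr(a^3 b) = tr(a) * tr(a b a) - tr(a b) = x^2*z - x*y - z
tr(a^2 b^-1 a) = tr(a^3) * tr(b) - tr(a^3 b) = x^3*y - x^2*z - 2*x*y + z
next, tr(b a b a) = tr(b a) * tr(b a) - tr(1) = z^2 - 2
next, tr(b a b) = tr(b) * tr(a b) - tr(a) = y*z - x
tr(a b a^2 b) = tr(a) * tr(b a b a) - tr(b a b) = x*z^2 - y*z - x
and tr(a^2 b^-1 a b) = tr(a b a^2) * tr(b) - tr(a b a^2 b) = x^2*y*z - x*y^2 - x*z^2 + x
tr(b^-1 a b^-1 a^2) = tr(a^2 b^-1 a) * tr(b) - tr(a^2 b^-1 a b) = x^3*y^2 - 2*x^2*y*z - x*y^2 + x*z^2 + y*z - x
tr(b^-1 a^2 b^-2 a) = tr(b^-1 a b^-1 a^2) * tr(b) - tr(b^-1 a b^-1 a^2 b) = x^3*y^3 - 2*x^2*y^2*z - x^3*y - x*y^3 + x*y*z^2 + x^2*z + y^2*z + x*y - z
and tr(a b^-2 a^-1 b^-1 a) = tr(b^-1 a^2 b^-2) * tr(a) - tr(b^-1 a^2 b^-2 a) = x^2*y^2*z - x^3*y - x*y*z^2 - y^2*z + 2*x*y + z
and tr(b^-1 a b a^2 b^-1) = tr(a b a^2 b^-1) * tr(b) - tr(a b a^2) = x^2*y^2*z - x*y^3 - x*y*z^2 - x^2*z + 2*x*y + z
tr(a b^-3 a b a) = tr(b^-1 a b a^2 b^-1) * tr(b) - tr(b^-1 a b a^2) = x^2*y^3*z - x*y^4 - x*y^2*z^2 - 2*x^2*y*z + 3*x*y^2 + x*z^2 + y*z - x
tr(a b a b a b) = tr(b a b a) * tr(b a) - tr(a b) = z^3 - 3*z
tr(a b a b a b^-1) = tr(a b a b a) * tr(b) - tr(a b a b a b) = x*y*z^2 - y^2*z - z^3 - x*y + 3*z
tr(a b a b a b^-2) = tr(a b a b a b^-1) * tr(b) - tr(a b a b a) = x*y^2*z^2 - y^3*z - y*z^3 - x*y^2 - x*z^2 + 4*y*z + x
next, tr(a b^-3 a b a b) = tr(a b a b a b^-2) * tr(b) - tr(a b a b a b^-1) = x*y^3*z^2 - y^4*z - y^2*z^3 - x*y^3 - 2*x*y*z^2 + 5*y^2*z + z^3 + 2*x*y - 3*z
next, tr(b^-1 a b a b^-1 a b^-2) = tr(a b^-3 a b a) * tr(b) - tr(a b^-3 a b a b) = x^2*y^4*z - x*y^5 - 2*x*y^3*z^2 - 2*x^2*y^2*z + y^4*z + y^2*z^3 + 4*x*y^3 + 3*x*y*z^2 - 4*y^2*z - z^3 - 3*x*y + 3*z
tr(a^2 b a^2) = tr(a) * tr(a b a^2) - tr(a b a) = x^3*z - x^2*y - 2*x*z + y
tr(b^2) = tr(b) * tr(b) - tr(1) = y^2 - 2
tr(b a^2 b) = tr(a) * tr(b^2 a) - tr(b^2) = x*y*z - x^2 - y^2 + 2
next, tr(a^2 b a^2 b) = tr(a) * tr(b a^2 b a) - tr(b a^2 b) = x^2*z^2 - 2*x*y*z + y^2 - 2
and tr(a b^-1 a^2 b a) = tr(a^2 b a^2) * tr(b) - tr(a^2 b a^2 b) = x^3*y*z - x^2*y^2 - x^2*z^2 + 2
tr(a^2 b a b a) = tr(a) * tr(a b a b a) - tr(a b a b) = x^2*z^2 - x*y*z - x^2 - z^2 + 2
and tr(b a b a b) = tr(b) * tr(a b a b) - tr(a b a) = y*z^2 - x*z - y
tr(a^2 b a b a b) = tr(a) * tr(b a b a b a) - tr(b a b a b) = x*z^3 - y*z^2 - 2*x*z + y
next, tr(a b^-1 a^2 b a b) = tr(a^2 b a b a) * tr(b) - tr(a^2 b a b a b) = x^2*y*z^2 - x*y^2*z - x*z^3 - x^2*y + 2*x*z + y
and tr(a b a b^-1 a b^-1 a) = tr(a b^-1 a^2 b a) * tr(b) - tr(a b^-1 a^2 b a b) = x^3*y^2*z - x^2*y^3 - 2*x^2*y*z^2 + x*y^2*z + x*z^3 + x^2*y - 2*x*z + y
tr(a b a b a b a b) = tr(a b a b a b) * tr(a b) - tr(b a b a) = z^4 - 4*z^2 + 2
tr(a b a b a b^-1 a b) = tr(a b a b a b a) * tr(b) - tr(a b a b a b a b) = x*y*z^3 - y^2*z^2 - z^4 - 2*x*y*z + y^2 + 4*z^2 - 2
and tr(a b a b^-1 a b^-1 a b) = tr(a b a b a b^-1 a) * tr(b) - tr(a b a b a b^-1 a b) = x^2*y^2*z^2 - x*y^3*z - 2*x*y*z^3 - x^2*y^2 + y^2*z^2 + z^4 + 4*x*y*z - 4*z^2 + 2
tr(a b^-1 a b a b^-1 a b^-1) = tr(a b a b^-1 a b^-1 a) * tr(b) - tr(a b a b^-1 a b^-1 a b) = x^3*y^3*z - x^2*y^4 - 3*x^2*y^2*z^2 + 2*x*y^3*z + 3*x*y*z^3 + 2*x^2*y^2 - y^2*z^2 - z^4 - 6*x*y*z + y^2 + 4*z^2 - 2
and tr(a b a b^-1 a^2) = tr(a^3 b a) * tr(b) - tr(a^3 b a b) = x^3*y*z - x^2*y^2 - x^2*z^2 - x*y*z + x^2 + y^2 + z^2 - 2
tr(a b^-1 a b a b^-1 a) = tr(a b a b^-1 a^2) * tr(b) - tr(a b a b^-1 a^2 b) = x^3*y^2*z - x^2*y^3 - 2*x^2*y*z^2 + x*z^3 + 2*x^2*y + y^3 + y*z^2 - 2*x*z - 3*y
and tr(b^-1 a b a b^-1 a b^-2 a) = tr(a b^-1 a b a b^-1 a b^-1) * tr(b) - tr(a b^-1 a b a b^-1 a) = x^3*y^4*z - x^2*y^5 - 3*x^2*y^3*z^2 - x^3*y^2*z + 2*x*y^4*z + 3*x*y^2*z^3 + 3*x^2*y^3 + 2*x^2*y*z^2 - y^3*z^2 - y*z^4 - 6*x*y^2*z - x*z^3 - 2*x^2*y + 3*y*z^2 + 2*x*z + y
tr(b^-1 a b^-2 a^-1 b^-1 a b a) = tr(b^-1 a b a b^-1 a b^-2) * tr(a) - tr(b^-1 a b a b^-1 a b^-2 a) = x^2*y^3*z^2 - x^3*y^2*z - x*y^4*z - 2*x*y^2*z^3 + x^2*y^3 + x^2*y*z^2 + y^3*z^2 + y*z^4 + 2*x*y^2*z - x^2*y - 3*y*z^2 + x*z - y
and tr(a b a^-1 b^-1 a b^-2 a^-1 b^-1) = tr(b^-1 a b^-2 a^-1 b^-1 a b) * tr(a) - tr(b^-1 a b^-2 a^-1 b^-1 a b a) = -x^2*y^3*z^2 + 2*x^3*y^2*z + x*y^4*z + 2*x*y^2*z^3 - x^4*y - x^2*y^3 - 2*x^2*y*z^2 - y^3*z^2 - y*z^4 - 3*x*y^2*z + 3*x^2*y + 3*y*z^2 + y
tr(b a b^-1 a) = tr(a b a) * tr(b) - tr(a b a b) = x*y*z - y^2 - z^2 + 2
tr(a b^-1 a^-1 b) = tr(b a b^-1) * tr(a) - tr(b a b^-1 a) = -x*y*z + x^2 + y^2 + z^2 - 2
next, tr(a^-1 b^-1 a b^-1) = tr(a b^-1 a^-1) * tr(b) - tr(a b^-1 a^-1 b) = x*y*z - x^2 - z^2 + 2
and tr(a b^-2 a^-1 b^-2 a b a^-1 b^-1) = tr(a b a^-1 b^-1 a b^-2 a^-1 b^-1) * tr(b) - tr(a b a^-1 b^-1 a b^-2 a^-1) = -x^2*y^4*z^2 + 2*x^3*y^3*z + x*y^5*z + 2*x*y^3*z^3 - x^4*y^2 - x^2*y^4 - 2*x^2*y^2*z^2 - y^4*z^2 - y^2*z^4 - 3*x*y^3*z + 3*x^2*y^2 + 3*y^2*z^2 - x*y*z + x^2 + y^2 + z^2 - 2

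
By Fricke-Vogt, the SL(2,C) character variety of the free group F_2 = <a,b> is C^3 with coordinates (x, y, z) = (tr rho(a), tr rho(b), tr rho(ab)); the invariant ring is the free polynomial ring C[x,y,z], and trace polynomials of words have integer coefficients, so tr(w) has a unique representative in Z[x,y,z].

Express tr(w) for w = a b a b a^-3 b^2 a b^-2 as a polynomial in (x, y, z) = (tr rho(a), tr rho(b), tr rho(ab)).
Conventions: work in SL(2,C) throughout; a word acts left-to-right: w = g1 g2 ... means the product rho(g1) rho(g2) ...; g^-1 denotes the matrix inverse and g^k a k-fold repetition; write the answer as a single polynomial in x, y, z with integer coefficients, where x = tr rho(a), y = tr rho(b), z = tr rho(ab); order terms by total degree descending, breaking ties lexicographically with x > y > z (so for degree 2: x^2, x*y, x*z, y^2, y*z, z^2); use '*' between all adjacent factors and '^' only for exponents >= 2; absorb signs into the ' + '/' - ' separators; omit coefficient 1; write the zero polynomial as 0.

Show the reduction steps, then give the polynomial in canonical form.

x^4*y^4*z^2 - x^5*y^3*z - x^3*y^5*z - 2*x^3*y^3*z^3 - x^2*y^4*z^2 + x^2*y^2*z^4 + x^5*y*z + 8*x^3*y^3*z + x^3*y*z^3 + 2*x*y^5*z + 3*x*y^3*z^3 - x^4*y^2 - x^2*y^4 - 4*x^2*y^2*z^2 - y^4*z^2 - y^2*z^4 - 6*x^3*y*z - 11*x*y^3*z - 2*x*y*z^3 + 5*x^2*y^2 + y^4 + 5*y^2*z^2 + 9*x*y*z - x^2 - 4*y^2 - z^2 + 2

use: trace(a b a b) = trace(a b) * trace(a b) - trace(1)   [split at repeated a] = z^2 - 2
use: trace(a b a) = trace(a) * trace(b a) - trace(b) = x*z - y
use: trace(b a b^2 a) = trace(b) * trace(a b a b) - trace(a b a) = y*z^2 - x*z - y
trace(b a b) = trace(b) * trace(a b) - trace(a) = y*z - x
trace(b a b^2) = trace(b) * trace(b a b) - trace(b a) = y^2*z - x*y - z
apply: trace(a^2 b a b^2) = trace(a) * trace(b a b^2 a) - trace(b a b^2) = x*y*z^2 - x^2*z - y^2*z + z
apply: trace(a^2 b a b) = trace(a) * trace(b a b a) - trace(b a b) = x*z^2 - y*z - x
trace(a b a b^3 a) = trace(b) * trace(a^2 b a b^2) - trace(a^2 b a b) = x*y^2*z^2 - x^2*y*z - y^3*z - x*z^2 + 2*y*z + x
apply: trace(a b a b a b) = trace(a b a b) * trace(a b) - trace(b a)   [split at repeated a] = z^3 - 3*z
use: trace(b a b a b a b) = trace(b) * trace(a b a b a b) - trace(a b a b a) = y*z^3 - x*z^2 - 2*y*z + x
apply: trace(a b a b^3 a b) = trace(b) * trace(b a b a b a b) - trace(b a b a b a) = y^2*z^3 - x*y*z^2 - 2*y^2*z - z^3 + x*y + 3*z
use: trace(b^2 a b^-1 a b a b) = trace(a b a b^3 a) * trace(b) - trace(a b a b^3 a b) = x*y^3*z^2 - x^2*y^2*z - y^4*z - y^2*z^3 + 4*y^2*z + z^3 - 3*z
trace(b a b a b^2) = trace(b) * trace(a b a b^2) - trace(a b a b) = y^2*z^2 - x*y*z - y^2 - z^2 + 2
trace(a b a b a b^2 a) = trace(a) * trace(b a b a b^2 a) - trace(b a b a b^2) = x*y*z^3 - x^2*z^2 - y^2*z^2 - x*y*z + x^2 + y^2 + z^2 - 2
use: trace(a b a b a b a b) = trace(b a b a b a) * trace(b a) - trace(a b a b)   [split at repeated b] = z^4 - 4*z^2 + 2
apply: trace(a b a b a b a) = trace(a) * trace(b a b a b a) - trace(b a b a b) = x*z^3 - y*z^2 - 2*x*z + y
use: trace(a b a b a b^2 a b) = trace(b) * trace(a b a b a b a b) - trace(a b a b a b a) = y*z^4 - x*z^3 - 3*y*z^2 + 2*x*z + y
apply: trace(b^2 a b^-1 a b a b a) = trace(a b a b a b^2 a) * trace(b) - trace(a b a b a b^2 a b) = x*y^2*z^3 - x^2*y*z^2 - y^3*z^2 - y*z^4 - x*y^2*z + x*z^3 + x^2*y + y^3 + 4*y*z^2 - 2*x*z - 3*y
trace(b^-1 a b a b a^-1 b^2 a) = trace(b^2 a b^-1 a b a b) * trace(a) - trace(b^2 a b^-1 a b a b a) = x^2*y^3*z^2 - x^3*y^2*z - x*y^4*z - 2*x*y^2*z^3 + x^2*y*z^2 + y^3*z^2 + y*z^4 + 5*x*y^2*z - x^2*y - y^3 - 4*y*z^2 - x*z + 3*y
apply: trace(a b a b a^-1 b^2 a) = trace(b^2 a^2 b a b) * trace(a) - trace(b^2 a^2 b a b a) = x^2*y^2*z^2 - x^3*y*z - x*y^3*z - x*y*z^3 + y^2*z^2 + 3*x*y*z - y^2 - z^2 + 2
use: trace(a^-1 b^2 a b^-2 a b a b) = trace(b^-1 a b a b a^-1 b^2 a) * trace(b) - trace(b^-1 a b a b a^-1 b^2 a b) = x^2*y^4*z^2 - x^3*y^3*z - x*y^5*z - 2*x*y^3*z^3 + y^4*z^2 + y^2*z^4 + x^3*y*z + 6*x*y^3*z + x*y*z^3 - x^2*y^2 - y^4 - 5*y^2*z^2 - 4*x*y*z + 4*y^2 + z^2 - 2
use: trace(b^2 a b^-2 a b a b) = trace(b^-1 a b a b^3 a) * trace(b) - trace(b^-1 a b a b^3 a b) = x*y^4*z^2 - x^2*y^3*z - y^5*z - y^3*z^3 - x*y^2*z^2 + x^2*y*z + 5*y^3*z + y*z^3 + x*z^2 - 5*y*z - x
trace(a^-2 b^2 a b^-2 a b a b) = trace(a^-1 b^2 a b^-2 a b a b) * trace(a) - trace(a^-1 b^2 a b^-2 a b a b a) = x^3*y^4*z^2 - x^4*y^3*z - x^2*y^5*z - 2*x^2*y^3*z^3 + x*y^2*z^4 + x^4*y*z + 7*x^2*y^3*z + x^2*y*z^3 + y^5*z + y^3*z^3 - x^3*y^2 - x*y^4 - 4*x*y^2*z^2 - 5*x^2*y*z - 5*y^3*z - y*z^3 + 4*x*y^2 + 5*y*z - x
apply: trace(a b a b a^-3 b^2 a b^-2) = trace(a^-2 b^2 a b^-2 a b a b) * trace(a) - trace(a^-2 b^2 a b^-2 a b a b a) = x^4*y^4*z^2 - x^5*y^3*z - x^3*y^5*z - 2*x^3*y^3*z^3 - x^2*y^4*z^2 + x^2*y^2*z^4 + x^5*y*z + 8*x^3*y^3*z + x^3*y*z^3 + 2*x*y^5*z + 3*x*y^3*z^3 - x^4*y^2 - x^2*y^4 - 4*x^2*y^2*z^2 - y^4*z^2 - y^2*z^4 - 6*x^3*y*z - 11*x*y^3*z - 2*x*y*z^3 + 5*x^2*y^2 + y^4 + 5*y^2*z^2 + 9*x*y*z - x^2 - 4*y^2 - z^2 + 2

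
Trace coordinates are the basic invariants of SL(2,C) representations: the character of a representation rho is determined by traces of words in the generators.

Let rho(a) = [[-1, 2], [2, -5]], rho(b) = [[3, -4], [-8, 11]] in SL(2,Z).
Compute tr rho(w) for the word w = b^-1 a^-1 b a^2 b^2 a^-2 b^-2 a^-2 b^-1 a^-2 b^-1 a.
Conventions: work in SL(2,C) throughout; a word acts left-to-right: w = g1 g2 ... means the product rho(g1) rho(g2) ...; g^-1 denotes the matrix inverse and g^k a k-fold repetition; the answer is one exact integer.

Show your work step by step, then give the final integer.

rho(b^-1) = [[11, 4], [8, 3]]
... * rho(a^-1) = [[-5, -2], [-2, -1]]  ->  [[-63, -26], [-46, -19]]
... * rho(b) = [[3, -4], [-8, 11]]  ->  [[19, -34], [14, -25]]
... * rho(a) = [[-1, 2], [2, -5]]  ->  [[-87, 208], [-64, 153]]
... * rho(a) = [[-1, 2], [2, -5]]  ->  [[503, -1214], [370, -893]]
... * rho(b) = [[3, -4], [-8, 11]]  ->  [[11221, -15366], [8254, -11303]]
... * rho(b) = [[3, -4], [-8, 11]]  ->  [[156591, -213910], [115186, -157349]]
... * rho(a^-1) = [[-5, -2], [-2, -1]]  ->  [[-355135, -99272], [-261232, -73023]]
... * rho(a^-1) = [[-5, -2], [-2, -1]]  ->  [[1974219, 809542], [1452206, 595487]]
... * rho(b^-1) = [[11, 4], [8, 3]]  ->  [[28192745, 10325502], [20738162, 7595285]]
... * rho(b^-1) = [[11, 4], [8, 3]]  ->  [[392724211, 143747486], [288882062, 105738503]]
... * rho(a^-1) = [[-5, -2], [-2, -1]]  ->  [[-2251116027, -929195908], [-1655887316, -683502627]]
... * rho(a^-1) = [[-5, -2], [-2, -1]]  ->  [[13113971951, 5431427962], [9646441834, 3995277259]]
... * rho(b^-1) = [[11, 4], [8, 3]]  ->  [[187705115157, 68750171690], [138073078246, 50571599113]]
... * rho(a^-1) = [[-5, -2], [-2, -1]]  ->  [[-1076025919165, -444160402004], [-791508589456, -326717755605]]
... * rho(a^-1) = [[-5, -2], [-2, -1]]  ->  [[6268450399833, 2596212240334], [4610978458490, 1909734934517]]
... * rho(b^-1) = [[11, 4], [8, 3]]  ->  [[89722652320835, 32862438320334], [65998642519526, 24173118637511]]
... * rho(a) = [[-1, 2], [2, -5]]  ->  [[-23997775680167, 15133113040000], [-17652405244504, 11131691851497]]
tr = -23997775680167 + 11131691851497 = -12866083828670

-12866083828670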